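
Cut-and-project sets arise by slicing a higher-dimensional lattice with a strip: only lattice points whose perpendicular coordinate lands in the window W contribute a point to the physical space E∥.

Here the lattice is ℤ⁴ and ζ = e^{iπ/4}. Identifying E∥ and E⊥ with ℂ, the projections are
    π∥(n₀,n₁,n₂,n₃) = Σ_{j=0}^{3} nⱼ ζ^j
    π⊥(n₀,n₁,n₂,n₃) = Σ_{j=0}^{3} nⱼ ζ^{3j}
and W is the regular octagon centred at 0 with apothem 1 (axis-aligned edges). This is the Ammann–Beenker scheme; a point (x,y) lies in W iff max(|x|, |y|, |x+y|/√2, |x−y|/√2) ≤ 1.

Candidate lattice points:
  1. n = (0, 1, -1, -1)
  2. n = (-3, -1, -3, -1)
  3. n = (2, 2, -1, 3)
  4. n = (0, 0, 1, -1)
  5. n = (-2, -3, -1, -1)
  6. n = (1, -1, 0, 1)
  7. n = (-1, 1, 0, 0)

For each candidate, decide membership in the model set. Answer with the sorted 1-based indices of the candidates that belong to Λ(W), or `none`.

Internal map: ζ^{3j} for j=0..3 gives (1,0), (−√2/2,√2/2), (0,−1), (√2/2,√2/2).
#1 (0, 1, -1, -1): internal (-1.414214, 1.000000); octagon support 1.707107 vs apothem 1 → ∉ W
#2 (-3, -1, -3, -1): internal (-3.000000, 1.585786); octagon support 3.242641 vs apothem 1 → ∉ W
#3 (2, 2, -1, 3): internal (2.707107, 4.535534); octagon support 5.121320 vs apothem 1 → ∉ W
#4 (0, 0, 1, -1): internal (-0.707107, -1.707107); octagon support 1.707107 vs apothem 1 → ∉ W
#5 (-2, -3, -1, -1): internal (-0.585786, -1.828427); octagon support 1.828427 vs apothem 1 → ∉ W
#6 (1, -1, 0, 1): internal (2.414214, 0.000000); octagon support 2.414214 vs apothem 1 → ∉ W
#7 (-1, 1, 0, 0): internal (-1.707107, 0.707107); octagon support 1.707107 vs apothem 1 → ∉ W

none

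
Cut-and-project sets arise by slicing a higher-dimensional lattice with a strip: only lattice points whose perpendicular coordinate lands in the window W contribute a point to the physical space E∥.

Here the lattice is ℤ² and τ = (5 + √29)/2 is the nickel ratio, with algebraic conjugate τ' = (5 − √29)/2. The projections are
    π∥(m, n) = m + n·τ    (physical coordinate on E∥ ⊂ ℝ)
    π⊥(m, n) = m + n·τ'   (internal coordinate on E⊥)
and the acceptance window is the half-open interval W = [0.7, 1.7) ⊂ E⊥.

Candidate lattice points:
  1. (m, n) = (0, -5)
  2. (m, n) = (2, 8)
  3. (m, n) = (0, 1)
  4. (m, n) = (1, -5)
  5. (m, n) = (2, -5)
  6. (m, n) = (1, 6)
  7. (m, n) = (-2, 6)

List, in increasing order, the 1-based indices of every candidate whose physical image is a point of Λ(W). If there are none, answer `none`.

τ' = (5−√29)/2 ≈ -0.19258.
#1 (0,-5): internal coord 0 + (-5)·τ' = +0.96291; +0.96291 ∈ [0.7, 1.7) → IN Λ
#2 (2,8): internal coord 2 + (8)·τ' = +0.45934; +0.45934 ∉ [0.7, 1.7) → out
#3 (0,1): internal coord 0 + (1)·τ' = -0.19258; -0.19258 ∉ [0.7, 1.7) → out
#4 (1,-5): internal coord 1 + (-5)·τ' = +1.96291; +1.96291 ∉ [0.7, 1.7) → out
#5 (2,-5): internal coord 2 + (-5)·τ' = +2.96291; +2.96291 ∉ [0.7, 1.7) → out
#6 (1,6): internal coord 1 + (6)·τ' = -0.15549; -0.15549 ∉ [0.7, 1.7) → out
#7 (-2,6): internal coord -2 + (6)·τ' = -3.15549; -3.15549 ∉ [0.7, 1.7) → out

1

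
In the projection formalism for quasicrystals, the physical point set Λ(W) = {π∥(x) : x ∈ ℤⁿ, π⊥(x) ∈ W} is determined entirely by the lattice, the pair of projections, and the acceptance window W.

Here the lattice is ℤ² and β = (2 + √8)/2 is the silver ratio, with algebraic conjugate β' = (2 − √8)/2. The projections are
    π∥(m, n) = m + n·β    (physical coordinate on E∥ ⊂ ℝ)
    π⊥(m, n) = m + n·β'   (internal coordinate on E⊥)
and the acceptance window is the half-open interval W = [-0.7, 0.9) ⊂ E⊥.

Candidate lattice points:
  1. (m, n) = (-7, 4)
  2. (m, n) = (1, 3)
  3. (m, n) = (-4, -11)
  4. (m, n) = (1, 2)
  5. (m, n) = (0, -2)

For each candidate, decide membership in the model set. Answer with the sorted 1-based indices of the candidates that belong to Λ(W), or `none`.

2, 3, 4, 5

β' = (2−√8)/2 ≈ -0.414214.
#1 (-7,4): internal coord -7 + (4)·β' = -8.656854; -8.656854 ∉ [-0.7, 0.9) → out
#2 (1,3): internal coord 1 + (3)·β' = -0.242641; -0.242641 ∈ [-0.7, 0.9) → IN Λ
#3 (-4,-11): internal coord -4 + (-11)·β' = +0.556349; +0.556349 ∈ [-0.7, 0.9) → IN Λ
#4 (1,2): internal coord 1 + (2)·β' = +0.171573; +0.171573 ∈ [-0.7, 0.9) → IN Λ
#5 (0,-2): internal coord 0 + (-2)·β' = +0.828427; +0.828427 ∈ [-0.7, 0.9) → IN Λ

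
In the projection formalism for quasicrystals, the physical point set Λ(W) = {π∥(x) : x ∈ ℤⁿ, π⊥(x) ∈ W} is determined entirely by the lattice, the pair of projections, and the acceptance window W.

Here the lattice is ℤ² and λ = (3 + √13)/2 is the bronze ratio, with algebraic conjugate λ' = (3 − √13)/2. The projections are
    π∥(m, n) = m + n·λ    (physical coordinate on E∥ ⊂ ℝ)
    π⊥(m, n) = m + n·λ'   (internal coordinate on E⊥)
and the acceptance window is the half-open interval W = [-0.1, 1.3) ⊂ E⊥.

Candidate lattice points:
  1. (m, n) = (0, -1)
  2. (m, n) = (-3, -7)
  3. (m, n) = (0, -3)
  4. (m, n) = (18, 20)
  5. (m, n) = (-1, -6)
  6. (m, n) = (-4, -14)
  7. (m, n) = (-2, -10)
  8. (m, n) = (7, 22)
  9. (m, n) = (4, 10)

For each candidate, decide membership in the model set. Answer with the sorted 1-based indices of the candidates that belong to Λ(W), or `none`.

1, 3, 5, 6, 7, 8, 9

Compute λ' = (3−√13)/2 = -0.30278, so π⊥(m,n) = m -0.30278·n.
candidate 1: (m,n)=(0,-1) → π∥ = 0-1·λ ≈ -3.30278, π⊥ = 0-1·λ' ≈ 0.30278 ∈ [-0.1, 1.3) ⇒ IN Λ
candidate 2: (m,n)=(-3,-7) → π∥ = -3-7·λ ≈ -26.11943, π⊥ = -3-7·λ' ≈ -0.88057 ∉ [-0.1, 1.3) ⇒ out
candidate 3: (m,n)=(0,-3) → π∥ = 0-3·λ ≈ -9.90833, π⊥ = 0-3·λ' ≈ 0.90833 ∈ [-0.1, 1.3) ⇒ IN Λ
candidate 4: (m,n)=(18,20) → π∥ = 18+20·λ ≈ 84.05551, π⊥ = 18+20·λ' ≈ 11.94449 ∉ [-0.1, 1.3) ⇒ out
candidate 5: (m,n)=(-1,-6) → π∥ = -1-6·λ ≈ -20.81665, π⊥ = -1-6·λ' ≈ 0.81665 ∈ [-0.1, 1.3) ⇒ IN Λ
candidate 6: (m,n)=(-4,-14) → π∥ = -4-14·λ ≈ -50.23886, π⊥ = -4-14·λ' ≈ 0.23886 ∈ [-0.1, 1.3) ⇒ IN Λ
candidate 7: (m,n)=(-2,-10) → π∥ = -2-10·λ ≈ -35.02776, π⊥ = -2-10·λ' ≈ 1.02776 ∈ [-0.1, 1.3) ⇒ IN Λ
candidate 8: (m,n)=(7,22) → π∥ = 7+22·λ ≈ 79.66106, π⊥ = 7+22·λ' ≈ 0.33894 ∈ [-0.1, 1.3) ⇒ IN Λ
candidate 9: (m,n)=(4,10) → π∥ = 4+10·λ ≈ 37.02776, π⊥ = 4+10·λ' ≈ 0.97224 ∈ [-0.1, 1.3) ⇒ IN Λ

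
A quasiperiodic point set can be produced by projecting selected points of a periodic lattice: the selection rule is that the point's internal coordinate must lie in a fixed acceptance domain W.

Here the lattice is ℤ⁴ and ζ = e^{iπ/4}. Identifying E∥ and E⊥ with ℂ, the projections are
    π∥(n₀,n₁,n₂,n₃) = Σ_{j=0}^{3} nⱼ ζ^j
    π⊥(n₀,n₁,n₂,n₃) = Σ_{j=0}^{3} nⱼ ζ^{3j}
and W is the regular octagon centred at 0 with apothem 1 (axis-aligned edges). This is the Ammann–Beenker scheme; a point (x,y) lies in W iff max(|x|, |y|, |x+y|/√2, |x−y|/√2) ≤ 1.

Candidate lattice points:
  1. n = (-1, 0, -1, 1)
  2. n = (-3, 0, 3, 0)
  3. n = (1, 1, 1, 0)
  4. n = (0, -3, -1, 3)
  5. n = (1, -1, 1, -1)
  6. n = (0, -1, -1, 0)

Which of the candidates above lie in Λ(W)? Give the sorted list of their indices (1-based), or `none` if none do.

3, 6

π⊥(n) = n₀ + n₁ζ³ + n₂ζ⁶ + n₃ζ⁹ where ζ = e^{iπ/4}.
#1 (-1, 0, -1, 1): internal (-0.29289, 1.70711); octagon support 1.70711 vs apothem 1 → ∉ W
#2 (-3, 0, 3, 0): internal (-3.00000, -3.00000); octagon support 4.24264 vs apothem 1 → ∉ W
#3 (1, 1, 1, 0): internal (0.29289, -0.29289); octagon support 0.41421 vs apothem 1 → ∈ W
#4 (0, -3, -1, 3): internal (4.24264, 1.00000); octagon support 4.24264 vs apothem 1 → ∉ W
#5 (1, -1, 1, -1): internal (1.00000, -2.41421); octagon support 2.41421 vs apothem 1 → ∉ W
#6 (0, -1, -1, 0): internal (0.70711, 0.29289); octagon support 0.70711 vs apothem 1 → ∈ W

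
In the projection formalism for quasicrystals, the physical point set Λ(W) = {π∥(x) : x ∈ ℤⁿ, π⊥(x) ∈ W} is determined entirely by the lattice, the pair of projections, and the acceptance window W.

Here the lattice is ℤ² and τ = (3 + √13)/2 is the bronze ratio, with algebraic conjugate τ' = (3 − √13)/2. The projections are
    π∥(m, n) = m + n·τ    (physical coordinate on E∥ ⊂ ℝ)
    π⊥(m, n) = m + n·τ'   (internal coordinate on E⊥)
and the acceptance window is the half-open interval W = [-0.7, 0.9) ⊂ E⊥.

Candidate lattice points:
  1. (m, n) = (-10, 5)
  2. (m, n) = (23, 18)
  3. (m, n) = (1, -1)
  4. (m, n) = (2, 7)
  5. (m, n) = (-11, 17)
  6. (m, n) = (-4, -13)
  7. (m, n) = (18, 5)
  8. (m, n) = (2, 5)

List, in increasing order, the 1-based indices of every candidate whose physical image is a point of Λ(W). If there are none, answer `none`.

Compute τ' = (3−√13)/2 = -0.302776, so π⊥(m,n) = m -0.302776·n.
[1] lift (-10,5): star map gives -11.513878; window check -0.7 ≤ -11.513878 < 0.9 is false → out
[2] lift (23,18): star map gives 17.550039; window check -0.7 ≤ 17.550039 < 0.9 is false → out
[3] lift (1,-1): star map gives 1.302776; window check -0.7 ≤ 1.302776 < 0.9 is false → out
[4] lift (2,7): star map gives -0.119429; window check -0.7 ≤ -0.119429 < 0.9 is true → IN Λ
[5] lift (-11,17): star map gives -16.147186; window check -0.7 ≤ -16.147186 < 0.9 is false → out
[6] lift (-4,-13): star map gives -0.063917; window check -0.7 ≤ -0.063917 < 0.9 is true → IN Λ
[7] lift (18,5): star map gives 16.486122; window check -0.7 ≤ 16.486122 < 0.9 is false → out
[8] lift (2,5): star map gives 0.486122; window check -0.7 ≤ 0.486122 < 0.9 is true → IN Λ

4, 6, 8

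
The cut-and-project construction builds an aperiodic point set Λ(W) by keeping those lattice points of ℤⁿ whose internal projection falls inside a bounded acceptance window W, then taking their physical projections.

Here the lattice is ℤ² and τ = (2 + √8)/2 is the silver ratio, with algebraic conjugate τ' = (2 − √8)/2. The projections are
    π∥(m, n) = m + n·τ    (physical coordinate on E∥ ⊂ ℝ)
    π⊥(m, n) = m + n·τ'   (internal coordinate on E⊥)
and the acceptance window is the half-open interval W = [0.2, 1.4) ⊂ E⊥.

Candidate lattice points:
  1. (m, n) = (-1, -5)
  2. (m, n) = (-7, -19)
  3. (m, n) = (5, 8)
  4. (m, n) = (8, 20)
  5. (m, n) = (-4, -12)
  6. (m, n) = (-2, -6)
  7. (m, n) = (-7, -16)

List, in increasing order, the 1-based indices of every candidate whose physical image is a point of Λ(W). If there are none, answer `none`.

1, 2, 5, 6

τ' = (2−√8)/2 ≈ -0.4142.
candidate 1: (m,n)=(-1,-5) → π∥ = -1-5·τ ≈ -13.0711, π⊥ = -1-5·τ' ≈ 1.0711 ∈ [0.2, 1.4) ⇒ IN Λ
candidate 2: (m,n)=(-7,-19) → π∥ = -7-19·τ ≈ -52.8701, π⊥ = -7-19·τ' ≈ 0.8701 ∈ [0.2, 1.4) ⇒ IN Λ
candidate 3: (m,n)=(5,8) → π∥ = 5+8·τ ≈ 24.3137, π⊥ = 5+8·τ' ≈ 1.6863 ∉ [0.2, 1.4) ⇒ out
candidate 4: (m,n)=(8,20) → π∥ = 8+20·τ ≈ 56.2843, π⊥ = 8+20·τ' ≈ -0.2843 ∉ [0.2, 1.4) ⇒ out
candidate 5: (m,n)=(-4,-12) → π∥ = -4-12·τ ≈ -32.9706, π⊥ = -4-12·τ' ≈ 0.9706 ∈ [0.2, 1.4) ⇒ IN Λ
candidate 6: (m,n)=(-2,-6) → π∥ = -2-6·τ ≈ -16.4853, π⊥ = -2-6·τ' ≈ 0.4853 ∈ [0.2, 1.4) ⇒ IN Λ
candidate 7: (m,n)=(-7,-16) → π∥ = -7-16·τ ≈ -45.6274, π⊥ = -7-16·τ' ≈ -0.3726 ∉ [0.2, 1.4) ⇒ out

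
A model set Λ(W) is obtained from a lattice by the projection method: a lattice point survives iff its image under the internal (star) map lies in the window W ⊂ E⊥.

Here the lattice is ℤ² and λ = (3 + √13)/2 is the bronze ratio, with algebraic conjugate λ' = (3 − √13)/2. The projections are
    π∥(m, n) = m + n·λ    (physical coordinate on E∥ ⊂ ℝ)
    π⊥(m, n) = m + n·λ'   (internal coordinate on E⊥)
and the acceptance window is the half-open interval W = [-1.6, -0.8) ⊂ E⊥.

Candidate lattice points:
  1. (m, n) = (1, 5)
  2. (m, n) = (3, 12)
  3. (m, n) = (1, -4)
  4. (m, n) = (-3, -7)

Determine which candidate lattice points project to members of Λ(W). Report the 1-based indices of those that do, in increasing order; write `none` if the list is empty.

4

Numerically λ ≈ 3.302776 and λ' = −1/λ ≈ -0.302776.
#1 (1,5): internal coord 1 + (5)·λ' = -0.513878; -0.513878 ∉ [-1.6, -0.8) → out
#2 (3,12): internal coord 3 + (12)·λ' = -0.633308; -0.633308 ∉ [-1.6, -0.8) → out
#3 (1,-4): internal coord 1 + (-4)·λ' = +2.211103; +2.211103 ∉ [-1.6, -0.8) → out
#4 (-3,-7): internal coord -3 + (-7)·λ' = -0.880571; -0.880571 ∈ [-1.6, -0.8) → IN Λ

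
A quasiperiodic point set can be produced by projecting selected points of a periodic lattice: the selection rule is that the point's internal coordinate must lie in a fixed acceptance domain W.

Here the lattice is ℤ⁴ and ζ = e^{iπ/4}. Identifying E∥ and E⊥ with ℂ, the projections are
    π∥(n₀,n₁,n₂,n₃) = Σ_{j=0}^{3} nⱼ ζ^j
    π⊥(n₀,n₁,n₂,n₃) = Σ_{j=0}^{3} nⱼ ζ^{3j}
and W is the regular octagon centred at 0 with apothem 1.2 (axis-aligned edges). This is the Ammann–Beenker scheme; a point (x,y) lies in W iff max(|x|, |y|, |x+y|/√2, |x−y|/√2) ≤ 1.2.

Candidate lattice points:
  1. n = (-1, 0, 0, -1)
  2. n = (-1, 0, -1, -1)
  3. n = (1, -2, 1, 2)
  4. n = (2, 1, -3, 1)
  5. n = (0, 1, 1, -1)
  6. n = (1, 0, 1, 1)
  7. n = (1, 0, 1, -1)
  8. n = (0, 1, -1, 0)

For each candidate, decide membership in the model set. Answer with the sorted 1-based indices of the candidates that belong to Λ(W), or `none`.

none

With ζ = e^{iπ/4} the internal vectors are ζ^0,ζ^3,ζ^6,ζ^9.
#1 (-1, 0, 0, -1): internal (-1.70711, -0.70711); octagon support 1.70711 vs apothem 1.2 → ∉ W
#2 (-1, 0, -1, -1): internal (-1.70711, 0.29289); octagon support 1.70711 vs apothem 1.2 → ∉ W
#3 (1, -2, 1, 2): internal (3.82843, -1.00000); octagon support 3.82843 vs apothem 1.2 → ∉ W
#4 (2, 1, -3, 1): internal (2.00000, 4.41421); octagon support 4.53553 vs apothem 1.2 → ∉ W
#5 (0, 1, 1, -1): internal (-1.41421, -1.00000); octagon support 1.70711 vs apothem 1.2 → ∉ W
#6 (1, 0, 1, 1): internal (1.70711, -0.29289); octagon support 1.70711 vs apothem 1.2 → ∉ W
#7 (1, 0, 1, -1): internal (0.29289, -1.70711); octagon support 1.70711 vs apothem 1.2 → ∉ W
#8 (0, 1, -1, 0): internal (-0.70711, 1.70711); octagon support 1.70711 vs apothem 1.2 → ∉ W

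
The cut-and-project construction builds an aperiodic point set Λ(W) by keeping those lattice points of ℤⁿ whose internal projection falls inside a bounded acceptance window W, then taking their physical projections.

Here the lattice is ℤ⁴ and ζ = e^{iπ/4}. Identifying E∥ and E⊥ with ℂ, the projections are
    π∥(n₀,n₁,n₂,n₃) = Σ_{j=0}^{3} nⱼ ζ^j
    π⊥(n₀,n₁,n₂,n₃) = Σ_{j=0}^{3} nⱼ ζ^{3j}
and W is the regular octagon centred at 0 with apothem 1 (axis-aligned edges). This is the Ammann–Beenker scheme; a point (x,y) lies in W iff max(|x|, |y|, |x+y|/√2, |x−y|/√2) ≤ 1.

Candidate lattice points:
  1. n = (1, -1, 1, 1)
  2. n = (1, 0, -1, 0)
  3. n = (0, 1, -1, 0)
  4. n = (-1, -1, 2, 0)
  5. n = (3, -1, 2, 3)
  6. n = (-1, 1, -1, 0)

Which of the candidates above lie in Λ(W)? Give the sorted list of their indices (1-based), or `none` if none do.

π⊥(n) = n₀ + n₁ζ³ + n₂ζ⁶ + n₃ζ⁹ where ζ = e^{iπ/4}.
candidate 1: n = (1, -1, 1, 1) → π⊥ ≈ (+2.41421, -1.00000); max(|x|,|y|,|x±y|/√2) = 2.41421 > 1 ⇒ ∉ W
candidate 2: n = (1, 0, -1, 0) → π⊥ ≈ (+1.00000, +1.00000); max(|x|,|y|,|x±y|/√2) = 1.41421 > 1 ⇒ ∉ W
candidate 3: n = (0, 1, -1, 0) → π⊥ ≈ (-0.70711, +1.70711); max(|x|,|y|,|x±y|/√2) = 1.70711 > 1 ⇒ ∉ W
candidate 4: n = (-1, -1, 2, 0) → π⊥ ≈ (-0.29289, -2.70711); max(|x|,|y|,|x±y|/√2) = 2.70711 > 1 ⇒ ∉ W
candidate 5: n = (3, -1, 2, 3) → π⊥ ≈ (+5.82843, -0.58579); max(|x|,|y|,|x±y|/√2) = 5.82843 > 1 ⇒ ∉ W
candidate 6: n = (-1, 1, -1, 0) → π⊥ ≈ (-1.70711, +1.70711); max(|x|,|y|,|x±y|/√2) = 2.41421 > 1 ⇒ ∉ W

none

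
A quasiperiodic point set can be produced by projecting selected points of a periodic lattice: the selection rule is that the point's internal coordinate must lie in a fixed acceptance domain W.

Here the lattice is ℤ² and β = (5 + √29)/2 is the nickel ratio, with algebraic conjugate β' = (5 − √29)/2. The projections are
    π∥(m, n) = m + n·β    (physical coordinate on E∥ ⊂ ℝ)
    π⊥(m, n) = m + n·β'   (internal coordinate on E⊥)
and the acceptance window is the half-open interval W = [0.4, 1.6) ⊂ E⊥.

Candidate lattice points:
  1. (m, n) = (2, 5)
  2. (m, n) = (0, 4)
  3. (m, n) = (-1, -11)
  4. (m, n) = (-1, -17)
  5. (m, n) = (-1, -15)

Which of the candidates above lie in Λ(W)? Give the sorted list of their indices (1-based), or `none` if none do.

β' = (5−√29)/2 ≈ -0.192582.
[1] lift (2,5): star map gives 1.037088; window check 0.4 ≤ 1.037088 < 1.6 is true → IN Λ
[2] lift (0,4): star map gives -0.770330; window check 0.4 ≤ -0.770330 < 1.6 is false → out
[3] lift (-1,-11): star map gives 1.118406; window check 0.4 ≤ 1.118406 < 1.6 is true → IN Λ
[4] lift (-1,-17): star map gives 2.273901; window check 0.4 ≤ 2.273901 < 1.6 is false → out
[5] lift (-1,-15): star map gives 1.888736; window check 0.4 ≤ 1.888736 < 1.6 is false → out

1, 3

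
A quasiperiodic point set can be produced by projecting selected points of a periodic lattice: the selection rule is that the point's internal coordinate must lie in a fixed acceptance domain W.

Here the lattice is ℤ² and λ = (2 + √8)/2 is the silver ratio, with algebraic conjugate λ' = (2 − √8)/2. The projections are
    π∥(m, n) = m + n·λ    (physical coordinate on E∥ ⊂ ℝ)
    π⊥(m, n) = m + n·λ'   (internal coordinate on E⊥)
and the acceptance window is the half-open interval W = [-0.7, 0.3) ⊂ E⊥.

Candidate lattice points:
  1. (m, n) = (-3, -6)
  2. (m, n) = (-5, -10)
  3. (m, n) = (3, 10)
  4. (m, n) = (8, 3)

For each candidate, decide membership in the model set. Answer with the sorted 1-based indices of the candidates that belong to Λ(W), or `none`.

1

λ' = (2−√8)/2 ≈ -0.414214.
#1 (-3,-6): internal coord -3 + (-6)·λ' = -0.514719; -0.514719 ∈ [-0.7, 0.3) → IN Λ
#2 (-5,-10): internal coord -5 + (-10)·λ' = -0.857864; -0.857864 ∉ [-0.7, 0.3) → out
#3 (3,10): internal coord 3 + (10)·λ' = -1.142136; -1.142136 ∉ [-0.7, 0.3) → out
#4 (8,3): internal coord 8 + (3)·λ' = +6.757359; +6.757359 ∉ [-0.7, 0.3) → out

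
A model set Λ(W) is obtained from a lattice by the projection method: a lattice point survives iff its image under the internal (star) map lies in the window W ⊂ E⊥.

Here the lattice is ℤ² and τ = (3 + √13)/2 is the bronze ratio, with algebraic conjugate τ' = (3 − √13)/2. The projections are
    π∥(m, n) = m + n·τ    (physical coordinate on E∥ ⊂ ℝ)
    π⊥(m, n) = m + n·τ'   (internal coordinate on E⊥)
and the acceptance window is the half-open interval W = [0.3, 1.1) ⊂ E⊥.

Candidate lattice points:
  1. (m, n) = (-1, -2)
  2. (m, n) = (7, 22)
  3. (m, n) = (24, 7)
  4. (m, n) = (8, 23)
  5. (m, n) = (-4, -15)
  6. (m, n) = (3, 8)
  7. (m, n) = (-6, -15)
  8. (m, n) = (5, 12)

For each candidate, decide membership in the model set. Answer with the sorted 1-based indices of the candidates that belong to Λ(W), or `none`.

Compute τ' = (3−√13)/2 = -0.3028, so π⊥(m,n) = m -0.3028·n.
[1] lift (-1,-2): star map gives -0.3944; window check 0.3 ≤ -0.3944 < 1.1 is false → out
[2] lift (7,22): star map gives 0.3389; window check 0.3 ≤ 0.3389 < 1.1 is true → IN Λ
[3] lift (24,7): star map gives 21.8806; window check 0.3 ≤ 21.8806 < 1.1 is false → out
[4] lift (8,23): star map gives 1.0362; window check 0.3 ≤ 1.0362 < 1.1 is true → IN Λ
[5] lift (-4,-15): star map gives 0.5416; window check 0.3 ≤ 0.5416 < 1.1 is true → IN Λ
[6] lift (3,8): star map gives 0.5778; window check 0.3 ≤ 0.5778 < 1.1 is true → IN Λ
[7] lift (-6,-15): star map gives -1.4584; window check 0.3 ≤ -1.4584 < 1.1 is false → out
[8] lift (5,12): star map gives 1.3667; window check 0.3 ≤ 1.3667 < 1.1 is false → out

2, 4, 5, 6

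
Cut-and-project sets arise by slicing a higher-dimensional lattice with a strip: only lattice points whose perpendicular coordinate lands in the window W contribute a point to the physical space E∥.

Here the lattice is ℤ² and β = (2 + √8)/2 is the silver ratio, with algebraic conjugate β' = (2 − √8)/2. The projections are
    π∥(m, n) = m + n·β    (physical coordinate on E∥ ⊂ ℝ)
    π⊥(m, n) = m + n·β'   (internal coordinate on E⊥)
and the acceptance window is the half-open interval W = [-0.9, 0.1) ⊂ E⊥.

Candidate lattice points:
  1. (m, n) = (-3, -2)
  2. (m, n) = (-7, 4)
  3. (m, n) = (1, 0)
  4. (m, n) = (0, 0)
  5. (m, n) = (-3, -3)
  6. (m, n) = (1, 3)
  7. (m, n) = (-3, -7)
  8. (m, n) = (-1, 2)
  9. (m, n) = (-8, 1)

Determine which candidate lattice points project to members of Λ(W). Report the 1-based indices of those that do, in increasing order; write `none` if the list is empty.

β' = (2−√8)/2 ≈ -0.41421.
candidate 1: (m,n)=(-3,-2) → π∥ = -3-2·β ≈ -7.82843, π⊥ = -3-2·β' ≈ -2.17157 ∉ [-0.9, 0.1) ⇒ out
candidate 2: (m,n)=(-7,4) → π∥ = -7+4·β ≈ 2.65685, π⊥ = -7+4·β' ≈ -8.65685 ∉ [-0.9, 0.1) ⇒ out
candidate 3: (m,n)=(1,0) → π∥ = 1+0·β ≈ 1.00000, π⊥ = 1+0·β' ≈ 1.00000 ∉ [-0.9, 0.1) ⇒ out
candidate 4: (m,n)=(0,0) → π∥ = 0+0·β ≈ 0.00000, π⊥ = 0+0·β' ≈ 0.00000 ∈ [-0.9, 0.1) ⇒ IN Λ
candidate 5: (m,n)=(-3,-3) → π∥ = -3-3·β ≈ -10.24264, π⊥ = -3-3·β' ≈ -1.75736 ∉ [-0.9, 0.1) ⇒ out
candidate 6: (m,n)=(1,3) → π∥ = 1+3·β ≈ 8.24264, π⊥ = 1+3·β' ≈ -0.24264 ∈ [-0.9, 0.1) ⇒ IN Λ
candidate 7: (m,n)=(-3,-7) → π∥ = -3-7·β ≈ -19.89949, π⊥ = -3-7·β' ≈ -0.10051 ∈ [-0.9, 0.1) ⇒ IN Λ
candidate 8: (m,n)=(-1,2) → π∥ = -1+2·β ≈ 3.82843, π⊥ = -1+2·β' ≈ -1.82843 ∉ [-0.9, 0.1) ⇒ out
candidate 9: (m,n)=(-8,1) → π∥ = -8+1·β ≈ -5.58579, π⊥ = -8+1·β' ≈ -8.41421 ∉ [-0.9, 0.1) ⇒ out

4, 6, 7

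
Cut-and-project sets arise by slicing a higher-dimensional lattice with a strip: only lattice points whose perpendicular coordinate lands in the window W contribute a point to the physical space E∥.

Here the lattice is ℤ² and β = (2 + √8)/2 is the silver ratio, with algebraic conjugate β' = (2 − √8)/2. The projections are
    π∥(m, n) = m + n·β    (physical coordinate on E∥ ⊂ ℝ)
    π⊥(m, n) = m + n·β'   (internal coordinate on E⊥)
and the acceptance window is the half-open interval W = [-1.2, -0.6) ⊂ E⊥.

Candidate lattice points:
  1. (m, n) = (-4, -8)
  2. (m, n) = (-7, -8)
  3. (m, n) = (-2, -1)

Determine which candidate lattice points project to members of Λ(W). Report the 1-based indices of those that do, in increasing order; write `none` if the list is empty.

1

Compute β' = (2−√8)/2 = -0.414214, so π⊥(m,n) = m -0.414214·n.
[1] lift (-4,-8): star map gives -0.686292; window check -1.2 ≤ -0.686292 < -0.6 is true → IN Λ
[2] lift (-7,-8): star map gives -3.686292; window check -1.2 ≤ -3.686292 < -0.6 is false → out
[3] lift (-2,-1): star map gives -1.585786; window check -1.2 ≤ -1.585786 < -0.6 is false → out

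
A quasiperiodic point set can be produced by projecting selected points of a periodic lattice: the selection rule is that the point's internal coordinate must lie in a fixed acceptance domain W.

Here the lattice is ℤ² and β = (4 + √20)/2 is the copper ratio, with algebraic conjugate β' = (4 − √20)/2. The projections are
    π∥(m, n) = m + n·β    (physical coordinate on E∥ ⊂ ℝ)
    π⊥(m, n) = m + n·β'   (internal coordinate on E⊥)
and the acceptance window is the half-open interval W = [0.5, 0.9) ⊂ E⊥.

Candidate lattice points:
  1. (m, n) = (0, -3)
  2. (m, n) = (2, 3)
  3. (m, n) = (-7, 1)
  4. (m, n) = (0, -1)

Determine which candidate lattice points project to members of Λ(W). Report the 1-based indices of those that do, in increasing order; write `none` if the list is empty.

1

Numerically β ≈ 4.23607 and β' = −1/β ≈ -0.23607.
candidate 1: (m,n)=(0,-3) → π∥ = 0-3·β ≈ -12.70820, π⊥ = 0-3·β' ≈ 0.70820 ∈ [0.5, 0.9) ⇒ IN Λ
candidate 2: (m,n)=(2,3) → π∥ = 2+3·β ≈ 14.70820, π⊥ = 2+3·β' ≈ 1.29180 ∉ [0.5, 0.9) ⇒ out
candidate 3: (m,n)=(-7,1) → π∥ = -7+1·β ≈ -2.76393, π⊥ = -7+1·β' ≈ -7.23607 ∉ [0.5, 0.9) ⇒ out
candidate 4: (m,n)=(0,-1) → π∥ = 0-1·β ≈ -4.23607, π⊥ = 0-1·β' ≈ 0.23607 ∉ [0.5, 0.9) ⇒ out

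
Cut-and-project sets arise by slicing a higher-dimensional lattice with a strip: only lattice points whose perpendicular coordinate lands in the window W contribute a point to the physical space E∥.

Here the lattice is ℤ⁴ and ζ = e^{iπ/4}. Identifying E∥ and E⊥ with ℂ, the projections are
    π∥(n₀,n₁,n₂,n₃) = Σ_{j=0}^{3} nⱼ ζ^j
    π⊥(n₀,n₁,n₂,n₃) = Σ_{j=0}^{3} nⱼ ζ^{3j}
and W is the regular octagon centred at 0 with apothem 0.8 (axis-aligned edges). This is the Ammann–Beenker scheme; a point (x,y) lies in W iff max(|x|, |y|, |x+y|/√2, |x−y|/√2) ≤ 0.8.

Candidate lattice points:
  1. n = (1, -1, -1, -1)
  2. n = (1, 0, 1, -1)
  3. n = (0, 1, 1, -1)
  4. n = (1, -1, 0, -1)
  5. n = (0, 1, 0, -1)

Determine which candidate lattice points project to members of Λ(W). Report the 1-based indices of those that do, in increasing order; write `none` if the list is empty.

Internal map: ζ^{3j} for j=0..3 gives (1,0), (−√2/2,√2/2), (0,−1), (√2/2,√2/2).
#1 (1, -1, -1, -1): internal (1.0000, -0.4142); octagon support 1.0000 vs apothem 0.8 → ∉ W
#2 (1, 0, 1, -1): internal (0.2929, -1.7071); octagon support 1.7071 vs apothem 0.8 → ∉ W
#3 (0, 1, 1, -1): internal (-1.4142, -1.0000); octagon support 1.7071 vs apothem 0.8 → ∉ W
#4 (1, -1, 0, -1): internal (1.0000, -1.4142); octagon support 1.7071 vs apothem 0.8 → ∉ W
#5 (0, 1, 0, -1): internal (-1.4142, 0.0000); octagon support 1.4142 vs apothem 0.8 → ∉ W

none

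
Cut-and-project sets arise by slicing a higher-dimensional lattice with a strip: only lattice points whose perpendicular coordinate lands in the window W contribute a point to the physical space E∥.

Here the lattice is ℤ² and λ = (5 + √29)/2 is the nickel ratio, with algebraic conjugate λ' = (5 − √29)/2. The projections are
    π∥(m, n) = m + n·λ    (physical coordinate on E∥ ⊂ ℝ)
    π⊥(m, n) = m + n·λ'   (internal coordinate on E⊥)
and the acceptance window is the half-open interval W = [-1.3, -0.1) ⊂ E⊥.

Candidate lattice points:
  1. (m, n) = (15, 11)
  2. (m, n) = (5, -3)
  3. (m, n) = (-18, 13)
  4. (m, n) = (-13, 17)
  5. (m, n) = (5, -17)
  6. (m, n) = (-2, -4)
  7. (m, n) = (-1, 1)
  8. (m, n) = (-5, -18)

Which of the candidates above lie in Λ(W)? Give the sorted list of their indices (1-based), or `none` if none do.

Numerically λ ≈ 5.192582 and λ' = −1/λ ≈ -0.192582.
candidate 1: (m,n)=(15,11) → π∥ = 15+11·λ ≈ 72.118406, π⊥ = 15+11·λ' ≈ 12.881594 ∉ [-1.3, -0.1) ⇒ out
candidate 2: (m,n)=(5,-3) → π∥ = 5-3·λ ≈ -10.577747, π⊥ = 5-3·λ' ≈ 5.577747 ∉ [-1.3, -0.1) ⇒ out
candidate 3: (m,n)=(-18,13) → π∥ = -18+13·λ ≈ 49.503571, π⊥ = -18+13·λ' ≈ -20.503571 ∉ [-1.3, -0.1) ⇒ out
candidate 4: (m,n)=(-13,17) → π∥ = -13+17·λ ≈ 75.273901, π⊥ = -13+17·λ' ≈ -16.273901 ∉ [-1.3, -0.1) ⇒ out
candidate 5: (m,n)=(5,-17) → π∥ = 5-17·λ ≈ -83.273901, π⊥ = 5-17·λ' ≈ 8.273901 ∉ [-1.3, -0.1) ⇒ out
candidate 6: (m,n)=(-2,-4) → π∥ = -2-4·λ ≈ -22.770330, π⊥ = -2-4·λ' ≈ -1.229670 ∈ [-1.3, -0.1) ⇒ IN Λ
candidate 7: (m,n)=(-1,1) → π∥ = -1+1·λ ≈ 4.192582, π⊥ = -1+1·λ' ≈ -1.192582 ∈ [-1.3, -0.1) ⇒ IN Λ
candidate 8: (m,n)=(-5,-18) → π∥ = -5-18·λ ≈ -98.466483, π⊥ = -5-18·λ' ≈ -1.533517 ∉ [-1.3, -0.1) ⇒ out

6, 7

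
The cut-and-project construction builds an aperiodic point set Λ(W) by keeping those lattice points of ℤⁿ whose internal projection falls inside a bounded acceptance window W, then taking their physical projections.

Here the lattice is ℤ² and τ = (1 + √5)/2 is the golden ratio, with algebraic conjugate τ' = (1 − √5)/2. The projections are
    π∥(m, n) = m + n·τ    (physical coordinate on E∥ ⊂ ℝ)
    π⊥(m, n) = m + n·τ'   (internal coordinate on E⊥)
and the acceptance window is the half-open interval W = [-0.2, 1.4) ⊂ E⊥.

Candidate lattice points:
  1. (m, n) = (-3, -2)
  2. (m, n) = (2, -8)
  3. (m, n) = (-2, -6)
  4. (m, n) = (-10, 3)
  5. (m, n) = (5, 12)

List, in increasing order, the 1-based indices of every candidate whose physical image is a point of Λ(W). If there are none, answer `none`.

none

Compute τ' = (1−√5)/2 = -0.6180, so π⊥(m,n) = m -0.6180·n.
#1 (-3,-2): internal coord -3 + (-2)·τ' = -1.7639; -1.7639 ∉ [-0.2, 1.4) → out
#2 (2,-8): internal coord 2 + (-8)·τ' = +6.9443; +6.9443 ∉ [-0.2, 1.4) → out
#3 (-2,-6): internal coord -2 + (-6)·τ' = +1.7082; +1.7082 ∉ [-0.2, 1.4) → out
#4 (-10,3): internal coord -10 + (3)·τ' = -11.8541; -11.8541 ∉ [-0.2, 1.4) → out
#5 (5,12): internal coord 5 + (12)·τ' = -2.4164; -2.4164 ∉ [-0.2, 1.4) → out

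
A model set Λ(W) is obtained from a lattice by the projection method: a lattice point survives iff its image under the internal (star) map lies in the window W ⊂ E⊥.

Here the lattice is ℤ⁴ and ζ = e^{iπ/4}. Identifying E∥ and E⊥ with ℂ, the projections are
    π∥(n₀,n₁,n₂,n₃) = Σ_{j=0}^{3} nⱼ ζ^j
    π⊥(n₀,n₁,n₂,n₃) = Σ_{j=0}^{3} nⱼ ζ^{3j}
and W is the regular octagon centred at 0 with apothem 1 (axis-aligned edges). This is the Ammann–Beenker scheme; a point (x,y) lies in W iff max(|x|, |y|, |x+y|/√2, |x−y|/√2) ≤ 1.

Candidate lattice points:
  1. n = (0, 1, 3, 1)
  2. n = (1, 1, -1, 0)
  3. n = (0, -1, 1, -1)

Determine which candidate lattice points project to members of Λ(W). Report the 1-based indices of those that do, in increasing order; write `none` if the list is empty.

none

π⊥(n) = n₀ + n₁ζ³ + n₂ζ⁶ + n₃ζ⁹ where ζ = e^{iπ/4}.
#1 (0, 1, 3, 1): internal (0.0000, -1.5858); octagon support 1.5858 vs apothem 1 → ∉ W
#2 (1, 1, -1, 0): internal (0.2929, 1.7071); octagon support 1.7071 vs apothem 1 → ∉ W
#3 (0, -1, 1, -1): internal (0.0000, -2.4142); octagon support 2.4142 vs apothem 1 → ∉ W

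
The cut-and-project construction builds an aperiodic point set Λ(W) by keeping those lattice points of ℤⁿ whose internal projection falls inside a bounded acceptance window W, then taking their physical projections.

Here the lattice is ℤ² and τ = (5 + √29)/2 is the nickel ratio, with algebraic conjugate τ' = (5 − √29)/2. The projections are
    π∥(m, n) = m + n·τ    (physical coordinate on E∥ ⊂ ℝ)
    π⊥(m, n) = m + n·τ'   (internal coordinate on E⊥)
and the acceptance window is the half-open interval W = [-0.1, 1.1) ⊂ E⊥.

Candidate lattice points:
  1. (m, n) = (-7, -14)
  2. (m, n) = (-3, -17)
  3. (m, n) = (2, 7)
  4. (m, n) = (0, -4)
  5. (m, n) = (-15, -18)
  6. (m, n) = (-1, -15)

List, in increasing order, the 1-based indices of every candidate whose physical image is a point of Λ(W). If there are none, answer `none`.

τ' = (5−√29)/2 ≈ -0.192582.
[1] lift (-7,-14): star map gives -4.303846; window check -0.1 ≤ -4.303846 < 1.1 is false → out
[2] lift (-3,-17): star map gives 0.273901; window check -0.1 ≤ 0.273901 < 1.1 is true → IN Λ
[3] lift (2,7): star map gives 0.651923; window check -0.1 ≤ 0.651923 < 1.1 is true → IN Λ
[4] lift (0,-4): star map gives 0.770330; window check -0.1 ≤ 0.770330 < 1.1 is true → IN Λ
[5] lift (-15,-18): star map gives -11.533517; window check -0.1 ≤ -11.533517 < 1.1 is false → out
[6] lift (-1,-15): star map gives 1.888736; window check -0.1 ≤ 1.888736 < 1.1 is false → out

2, 3, 4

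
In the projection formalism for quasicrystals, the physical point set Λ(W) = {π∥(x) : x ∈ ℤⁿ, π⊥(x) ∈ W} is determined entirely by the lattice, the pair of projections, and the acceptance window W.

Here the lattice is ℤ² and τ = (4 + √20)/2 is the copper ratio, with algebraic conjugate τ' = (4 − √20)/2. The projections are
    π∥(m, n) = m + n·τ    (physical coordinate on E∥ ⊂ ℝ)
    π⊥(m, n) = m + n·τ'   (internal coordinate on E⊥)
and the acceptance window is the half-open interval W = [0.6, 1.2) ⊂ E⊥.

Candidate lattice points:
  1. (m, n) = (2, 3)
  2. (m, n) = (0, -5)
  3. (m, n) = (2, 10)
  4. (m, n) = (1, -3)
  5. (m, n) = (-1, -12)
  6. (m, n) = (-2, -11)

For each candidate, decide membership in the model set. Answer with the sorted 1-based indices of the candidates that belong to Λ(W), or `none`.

Numerically τ ≈ 4.2361 and τ' = −1/τ ≈ -0.2361.
[1] lift (2,3): star map gives 1.2918; window check 0.6 ≤ 1.2918 < 1.2 is false → out
[2] lift (0,-5): star map gives 1.1803; window check 0.6 ≤ 1.1803 < 1.2 is true → IN Λ
[3] lift (2,10): star map gives -0.3607; window check 0.6 ≤ -0.3607 < 1.2 is false → out
[4] lift (1,-3): star map gives 1.7082; window check 0.6 ≤ 1.7082 < 1.2 is false → out
[5] lift (-1,-12): star map gives 1.8328; window check 0.6 ≤ 1.8328 < 1.2 is false → out
[6] lift (-2,-11): star map gives 0.5967; window check 0.6 ≤ 0.5967 < 1.2 is false → out

2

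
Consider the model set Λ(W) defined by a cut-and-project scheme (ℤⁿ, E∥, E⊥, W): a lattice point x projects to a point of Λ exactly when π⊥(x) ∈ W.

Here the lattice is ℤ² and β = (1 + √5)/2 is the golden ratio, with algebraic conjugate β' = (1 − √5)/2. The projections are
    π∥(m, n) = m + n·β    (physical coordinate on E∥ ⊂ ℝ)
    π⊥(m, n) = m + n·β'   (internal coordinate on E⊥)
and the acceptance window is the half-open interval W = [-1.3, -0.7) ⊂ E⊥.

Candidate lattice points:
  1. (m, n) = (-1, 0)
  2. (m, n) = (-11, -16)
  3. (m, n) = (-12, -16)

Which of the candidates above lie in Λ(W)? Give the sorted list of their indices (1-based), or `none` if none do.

β' = (1−√5)/2 ≈ -0.61803.
#1 (-1,0): internal coord -1 + (0)·β' = -1.00000; -1.00000 ∈ [-1.3, -0.7) → IN Λ
#2 (-11,-16): internal coord -11 + (-16)·β' = -1.11146; -1.11146 ∈ [-1.3, -0.7) → IN Λ
#3 (-12,-16): internal coord -12 + (-16)·β' = -2.11146; -2.11146 ∉ [-1.3, -0.7) → out

1, 2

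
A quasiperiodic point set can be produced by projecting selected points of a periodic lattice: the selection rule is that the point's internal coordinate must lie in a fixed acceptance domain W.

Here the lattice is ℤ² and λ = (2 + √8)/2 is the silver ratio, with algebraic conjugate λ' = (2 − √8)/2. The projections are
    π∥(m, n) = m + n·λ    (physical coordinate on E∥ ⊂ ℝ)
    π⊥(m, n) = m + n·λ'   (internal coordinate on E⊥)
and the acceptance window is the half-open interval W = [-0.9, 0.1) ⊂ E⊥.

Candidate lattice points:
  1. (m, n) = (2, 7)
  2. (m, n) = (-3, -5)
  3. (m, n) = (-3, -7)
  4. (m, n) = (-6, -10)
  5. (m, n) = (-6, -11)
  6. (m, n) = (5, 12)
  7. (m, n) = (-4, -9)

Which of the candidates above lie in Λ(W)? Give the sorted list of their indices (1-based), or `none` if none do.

Numerically λ ≈ 2.41421 and λ' = −1/λ ≈ -0.41421.
#1 (2,7): internal coord 2 + (7)·λ' = -0.89949; -0.89949 ∈ [-0.9, 0.1) → IN Λ
#2 (-3,-5): internal coord -3 + (-5)·λ' = -0.92893; -0.92893 ∉ [-0.9, 0.1) → out
#3 (-3,-7): internal coord -3 + (-7)·λ' = -0.10051; -0.10051 ∈ [-0.9, 0.1) → IN Λ
#4 (-6,-10): internal coord -6 + (-10)·λ' = -1.85786; -1.85786 ∉ [-0.9, 0.1) → out
#5 (-6,-11): internal coord -6 + (-11)·λ' = -1.44365; -1.44365 ∉ [-0.9, 0.1) → out
#6 (5,12): internal coord 5 + (12)·λ' = +0.02944; +0.02944 ∈ [-0.9, 0.1) → IN Λ
#7 (-4,-9): internal coord -4 + (-9)·λ' = -0.27208; -0.27208 ∈ [-0.9, 0.1) → IN Λ

1, 3, 6, 7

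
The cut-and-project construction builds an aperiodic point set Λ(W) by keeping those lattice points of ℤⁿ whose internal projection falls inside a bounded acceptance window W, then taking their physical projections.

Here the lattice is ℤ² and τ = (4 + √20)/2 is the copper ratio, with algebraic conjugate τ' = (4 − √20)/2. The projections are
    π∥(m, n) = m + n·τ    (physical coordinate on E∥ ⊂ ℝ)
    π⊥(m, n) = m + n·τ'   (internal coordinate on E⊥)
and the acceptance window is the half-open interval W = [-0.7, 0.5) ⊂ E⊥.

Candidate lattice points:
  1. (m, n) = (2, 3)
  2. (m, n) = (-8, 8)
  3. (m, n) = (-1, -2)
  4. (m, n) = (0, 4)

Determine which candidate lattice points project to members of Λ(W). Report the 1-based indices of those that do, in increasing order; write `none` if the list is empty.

Numerically τ ≈ 4.236068 and τ' = −1/τ ≈ -0.236068.
candidate 1: (m,n)=(2,3) → π∥ = 2+3·τ ≈ 14.708204, π⊥ = 2+3·τ' ≈ 1.291796 ∉ [-0.7, 0.5) ⇒ out
candidate 2: (m,n)=(-8,8) → π∥ = -8+8·τ ≈ 25.888544, π⊥ = -8+8·τ' ≈ -9.888544 ∉ [-0.7, 0.5) ⇒ out
candidate 3: (m,n)=(-1,-2) → π∥ = -1-2·τ ≈ -9.472136, π⊥ = -1-2·τ' ≈ -0.527864 ∈ [-0.7, 0.5) ⇒ IN Λ
candidate 4: (m,n)=(0,4) → π∥ = 0+4·τ ≈ 16.944272, π⊥ = 0+4·τ' ≈ -0.944272 ∉ [-0.7, 0.5) ⇒ out

3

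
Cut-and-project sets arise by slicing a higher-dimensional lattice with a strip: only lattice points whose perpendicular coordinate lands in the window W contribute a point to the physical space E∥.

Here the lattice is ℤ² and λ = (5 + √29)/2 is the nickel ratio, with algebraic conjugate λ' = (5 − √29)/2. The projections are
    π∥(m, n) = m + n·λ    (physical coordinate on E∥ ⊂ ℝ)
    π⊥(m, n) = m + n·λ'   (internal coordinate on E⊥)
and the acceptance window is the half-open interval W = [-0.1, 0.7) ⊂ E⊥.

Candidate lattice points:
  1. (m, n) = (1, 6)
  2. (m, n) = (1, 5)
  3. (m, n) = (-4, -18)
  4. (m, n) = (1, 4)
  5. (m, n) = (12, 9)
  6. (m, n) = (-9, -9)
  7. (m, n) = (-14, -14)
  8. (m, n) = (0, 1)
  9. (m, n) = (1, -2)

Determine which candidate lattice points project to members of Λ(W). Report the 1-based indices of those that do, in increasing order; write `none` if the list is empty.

Numerically λ ≈ 5.19258 and λ' = −1/λ ≈ -0.19258.
[1] lift (1,6): star map gives -0.15549; window check -0.1 ≤ -0.15549 < 0.7 is false → out
[2] lift (1,5): star map gives 0.03709; window check -0.1 ≤ 0.03709 < 0.7 is true → IN Λ
[3] lift (-4,-18): star map gives -0.53352; window check -0.1 ≤ -0.53352 < 0.7 is false → out
[4] lift (1,4): star map gives 0.22967; window check -0.1 ≤ 0.22967 < 0.7 is true → IN Λ
[5] lift (12,9): star map gives 10.26676; window check -0.1 ≤ 10.26676 < 0.7 is false → out
[6] lift (-9,-9): star map gives -7.26676; window check -0.1 ≤ -7.26676 < 0.7 is false → out
[7] lift (-14,-14): star map gives -11.30385; window check -0.1 ≤ -11.30385 < 0.7 is false → out
[8] lift (0,1): star map gives -0.19258; window check -0.1 ≤ -0.19258 < 0.7 is false → out
[9] lift (1,-2): star map gives 1.38516; window check -0.1 ≤ 1.38516 < 0.7 is false → out

2, 4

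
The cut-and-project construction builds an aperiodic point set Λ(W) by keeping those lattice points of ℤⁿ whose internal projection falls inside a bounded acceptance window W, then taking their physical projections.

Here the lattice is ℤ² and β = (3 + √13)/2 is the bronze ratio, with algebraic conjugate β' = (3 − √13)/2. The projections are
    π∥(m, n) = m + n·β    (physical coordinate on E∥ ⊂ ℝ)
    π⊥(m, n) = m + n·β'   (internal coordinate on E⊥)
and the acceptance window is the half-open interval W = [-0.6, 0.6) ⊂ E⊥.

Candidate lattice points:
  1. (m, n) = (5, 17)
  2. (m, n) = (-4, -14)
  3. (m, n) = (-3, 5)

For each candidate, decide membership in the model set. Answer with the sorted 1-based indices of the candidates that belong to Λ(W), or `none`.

1, 2

Numerically β ≈ 3.30278 and β' = −1/β ≈ -0.30278.
candidate 1: (m,n)=(5,17) → π∥ = 5+17·β ≈ 61.14719, π⊥ = 5+17·β' ≈ -0.14719 ∈ [-0.6, 0.6) ⇒ IN Λ
candidate 2: (m,n)=(-4,-14) → π∥ = -4-14·β ≈ -50.23886, π⊥ = -4-14·β' ≈ 0.23886 ∈ [-0.6, 0.6) ⇒ IN Λ
candidate 3: (m,n)=(-3,5) → π∥ = -3+5·β ≈ 13.51388, π⊥ = -3+5·β' ≈ -4.51388 ∉ [-0.6, 0.6) ⇒ out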